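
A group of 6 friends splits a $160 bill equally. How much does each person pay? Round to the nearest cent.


Total bill: $160
Number of people: 6
Each pays: $160 / 6 = $26.6666... ≈ $26.67

$26.67


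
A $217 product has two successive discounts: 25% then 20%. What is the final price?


First discount:
25% of $217 = $54.25
Price after first discount:
$217 - $54.25 = $162.75
Second discount:
20% of $162.75 = $32.55
Final price:
$162.75 - $32.55 = $130.20

$130.20


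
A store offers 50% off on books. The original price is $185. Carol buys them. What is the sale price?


Calculate the discount amount:
50% of $185 = $92.50
Subtract from original:
$185 - $92.50 = $92.50

$92.50


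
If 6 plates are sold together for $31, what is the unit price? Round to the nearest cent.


Total cost: $31
Number of items: 6
Unit price: $31 / 6 = $5.1666... ≈ $5.17

$5.17


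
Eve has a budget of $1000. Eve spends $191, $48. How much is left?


Add up expenses:
$191 + $48 = $239
Subtract from budget:
$1000 - $239 = $761

$761


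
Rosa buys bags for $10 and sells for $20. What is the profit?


Selling price = $20
Cost price = $10
Profit = selling price - cost price:
Profit = $20 - $10 = $10

$10


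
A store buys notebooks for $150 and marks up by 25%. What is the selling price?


Calculate the markup amount:
25% of $150 = $37.50
Add to cost:
$150 + $37.50 = $187.50

$187.50


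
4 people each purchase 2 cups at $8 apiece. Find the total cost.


Cost per person:
2 x $8 = $16
Group total:
4 x $16 = $64

$64


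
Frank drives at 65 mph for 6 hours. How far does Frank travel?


Use the formula: distance = speed x time
Speed = 65 mph, Time = 6 hours
65 x 6 = 390 miles

390 miles


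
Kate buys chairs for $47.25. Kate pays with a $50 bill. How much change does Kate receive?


Start with the amount paid:
$50
Subtract the price:
$50 - $47.25 = $2.75

$2.75


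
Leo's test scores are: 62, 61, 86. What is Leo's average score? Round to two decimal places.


Add the scores:
62 + 61 + 86 = 209
Divide by the number of tests:
209 / 3 = 69.6666... ≈ 69.67

69.67


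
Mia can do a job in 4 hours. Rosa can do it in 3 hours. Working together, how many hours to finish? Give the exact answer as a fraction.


Mia's rate: 1/4 of the job per hour
Rosa's rate: 1/3 of the job per hour
Combined rate: 1/4 + 1/3 = 7/12 per hour
Time = 1 / (7/12) = 12/7 hours (≈ 1.71 hours)

12/7 hours


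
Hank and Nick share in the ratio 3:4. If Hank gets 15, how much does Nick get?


Find the multiplier:
15 / 3 = 5
Apply to Nick's share:
4 x 5 = 20

20


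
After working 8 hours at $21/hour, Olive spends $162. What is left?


Calculate earnings:
8 x $21 = $168
Subtract spending:
$168 - $162 = $6

$6


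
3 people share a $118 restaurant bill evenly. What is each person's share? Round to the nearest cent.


Total bill: $118
Number of people: 3
Each pays: $118 / 3 = $39.3333... ≈ $39.33

$39.33


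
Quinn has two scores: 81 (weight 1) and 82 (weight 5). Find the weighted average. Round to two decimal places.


Weighted sum:
1 x 81 + 5 x 82 = 491
Total weight:
1 + 5 = 6
Weighted average:
491 / 6 = 81.8333... ≈ 81.83

81.83


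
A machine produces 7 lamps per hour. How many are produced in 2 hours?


Production rate: 7 lamps per hour
Time: 2 hours
Total: 7 x 2 = 14 lamps

14 lamps


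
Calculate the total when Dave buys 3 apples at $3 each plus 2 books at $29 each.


Cost of apples:
3 x $3 = $9
Cost of books:
2 x $29 = $58
Add both:
$9 + $58 = $67

$67


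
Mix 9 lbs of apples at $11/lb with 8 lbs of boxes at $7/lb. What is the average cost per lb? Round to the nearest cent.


Cost of apples:
9 x $11 = $99
Cost of boxes:
8 x $7 = $56
Total cost: $99 + $56 = $155
Total weight: 17 lbs
Average: $155 / 17 = $9.1176... ≈ $9.12/lb

$9.12/lb


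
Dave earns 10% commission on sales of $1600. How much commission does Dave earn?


Convert rate to decimal:
10% = 0.1
Multiply by sales:
$1600 x 0.1 = $160

$160


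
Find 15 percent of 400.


Convert percentage to decimal:
15% = 0.15
Multiply:
400 x 0.15 = 60

60


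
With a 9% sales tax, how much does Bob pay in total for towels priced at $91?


Calculate the tax:
9% of $91 = $8.19
Add tax to price:
$91 + $8.19 = $99.19

$99.19


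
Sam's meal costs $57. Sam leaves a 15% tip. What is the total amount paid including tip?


Calculate the tip:
15% of $57 = $8.55
Add tip to meal cost:
$57 + $8.55 = $65.55

$65.55


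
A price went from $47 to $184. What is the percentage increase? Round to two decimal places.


Find the absolute change:
|184 - 47| = 137
Divide by original and multiply by 100:
137 / 47 x 100 = 291.4893...% ≈ 291.49%

291.49%


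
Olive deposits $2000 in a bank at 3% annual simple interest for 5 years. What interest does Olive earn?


Use the formula I = P x R x T / 100
P x R x T = 2000 x 3 x 5 = 30000
I = 30000 / 100 = $300

$300


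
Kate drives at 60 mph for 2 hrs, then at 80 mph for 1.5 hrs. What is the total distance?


Leg 1 distance:
60 x 2 = 120 miles
Leg 2 distance:
80 x 1.5 = 120 miles
Total distance:
120 + 120 = 240 miles

240 miles


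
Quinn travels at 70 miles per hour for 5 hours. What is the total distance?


Use the formula: distance = speed x time
Speed = 70 mph, Time = 5 hours
70 x 5 = 350 miles

350 miles


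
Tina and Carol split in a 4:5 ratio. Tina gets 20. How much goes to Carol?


Find the multiplier:
20 / 4 = 5
Apply to Carol's share:
5 x 5 = 25

25


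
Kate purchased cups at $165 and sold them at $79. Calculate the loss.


Selling price = $79
Cost price = $165
Loss = cost price - selling price:
Loss = $165 - $79 = $86

$86


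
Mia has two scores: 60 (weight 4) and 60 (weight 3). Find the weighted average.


Weighted sum:
4 x 60 + 3 x 60 = 420
Total weight:
4 + 3 = 7
Weighted average:
420 / 7 = 60

60


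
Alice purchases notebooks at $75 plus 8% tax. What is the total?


Calculate the tax:
8% of $75 = $6
Add tax to price:
$75 + $6 = $81

$81


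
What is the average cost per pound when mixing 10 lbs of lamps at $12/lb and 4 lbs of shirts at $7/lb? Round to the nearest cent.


Cost of lamps:
10 x $12 = $120
Cost of shirts:
4 x $7 = $28
Total cost: $120 + $28 = $148
Total weight: 14 lbs
Average: $148 / 14 = $10.5714... ≈ $10.57/lb

$10.57/lb


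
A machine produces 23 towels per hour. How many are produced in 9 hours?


Production rate: 23 towels per hour
Time: 9 hours
Total: 23 x 9 = 207 towels

207 towels


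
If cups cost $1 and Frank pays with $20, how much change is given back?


Start with the amount paid:
$20
Subtract the price:
$20 - $1 = $19

$19


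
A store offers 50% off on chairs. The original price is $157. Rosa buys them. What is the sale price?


Calculate the discount amount:
50% of $157 = $78.50
Subtract from original:
$157 - $78.50 = $78.50

$78.50


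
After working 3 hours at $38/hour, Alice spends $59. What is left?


Calculate earnings:
3 x $38 = $114
Subtract spending:
$114 - $59 = $55

$55


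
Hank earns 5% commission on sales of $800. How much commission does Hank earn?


Convert rate to decimal:
5% = 0.05
Multiply by sales:
$800 x 0.05 = $40

$40


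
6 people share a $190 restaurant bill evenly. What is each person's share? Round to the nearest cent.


Total bill: $190
Number of people: 6
Each pays: $190 / 6 = $31.6666... ≈ $31.67

$31.67


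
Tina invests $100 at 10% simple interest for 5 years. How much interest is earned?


Use the formula I = P x R x T / 100
P x R x T = 100 x 10 x 5 = 5000
I = 5000 / 100 = $50

$50


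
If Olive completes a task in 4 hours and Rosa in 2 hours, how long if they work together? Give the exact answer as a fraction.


Olive's rate: 1/4 of the job per hour
Rosa's rate: 1/2 of the job per hour
Combined rate: 1/4 + 1/2 = 3/4 per hour
Time = 1 / (3/4) = 4/3 hours (≈ 1.33 hours)

4/3 hours


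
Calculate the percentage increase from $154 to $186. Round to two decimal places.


Find the absolute change:
|186 - 154| = 32
Divide by original and multiply by 100:
32 / 154 x 100 = 20.7792...% ≈ 20.78%

20.78%


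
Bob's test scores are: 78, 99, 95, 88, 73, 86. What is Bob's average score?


Add the scores:
78 + 99 + 95 + 88 + 73 + 86 = 519
Divide by the number of tests:
519 / 6 = 86.5

86.5


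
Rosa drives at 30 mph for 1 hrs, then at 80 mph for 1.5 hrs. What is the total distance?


Leg 1 distance:
30 x 1 = 30 miles
Leg 2 distance:
80 x 1.5 = 120 miles
Total distance:
30 + 120 = 150 miles

150 miles


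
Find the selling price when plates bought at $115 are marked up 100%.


Calculate the markup amount:
100% of $115 = $115
Add to cost:
$115 + $115 = $230

$230


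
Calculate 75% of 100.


Convert percentage to decimal:
75% = 0.75
Multiply:
100 x 0.75 = 75

75


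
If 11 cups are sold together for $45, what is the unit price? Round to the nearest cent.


Total cost: $45
Number of items: 11
Unit price: $45 / 11 = $4.0909... ≈ $4.09

$4.09


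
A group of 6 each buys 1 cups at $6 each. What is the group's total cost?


Cost per person:
1 x $6 = $6
Group total:
6 x $6 = $36

$36


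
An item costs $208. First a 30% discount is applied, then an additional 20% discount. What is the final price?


First discount:
30% of $208 = $62.40
Price after first discount:
$208 - $62.40 = $145.60
Second discount:
20% of $145.60 = $29.12
Final price:
$145.60 - $29.12 = $116.48

$116.48


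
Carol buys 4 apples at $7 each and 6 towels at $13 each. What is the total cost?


Cost of apples:
4 x $7 = $28
Cost of towels:
6 x $13 = $78
Add both:
$28 + $78 = $106

$106


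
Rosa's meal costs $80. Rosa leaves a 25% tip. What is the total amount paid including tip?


Calculate the tip:
25% of $80 = $20
Add tip to meal cost:
$80 + $20 = $100

$100


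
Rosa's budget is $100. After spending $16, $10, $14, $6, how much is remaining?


Add up expenses:
$16 + $10 + $14 + $6 = $46
Subtract from budget:
$100 - $46 = $54

$54


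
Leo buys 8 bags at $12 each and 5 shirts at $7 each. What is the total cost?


Cost of bags:
8 x $12 = $96
Cost of shirts:
5 x $7 = $35
Add both:
$96 + $35 = $131

$131


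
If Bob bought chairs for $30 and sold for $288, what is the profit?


Selling price = $288
Cost price = $30
Profit = selling price - cost price:
Profit = $288 - $30 = $258

$258


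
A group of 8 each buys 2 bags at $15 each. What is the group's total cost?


Cost per person:
2 x $15 = $30
Group total:
8 x $30 = $240

$240


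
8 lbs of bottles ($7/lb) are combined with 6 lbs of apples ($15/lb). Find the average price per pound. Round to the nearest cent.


Cost of bottles:
8 x $7 = $56
Cost of apples:
6 x $15 = $90
Total cost: $56 + $90 = $146
Total weight: 14 lbs
Average: $146 / 14 = $10.4285... ≈ $10.43/lb

$10.43/lb


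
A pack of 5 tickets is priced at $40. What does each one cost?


Total cost: $40
Number of items: 5
Unit price: $40 / 5 = $8

$8


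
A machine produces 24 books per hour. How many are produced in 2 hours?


Production rate: 24 books per hour
Time: 2 hours
Total: 24 x 2 = 48 books

48 books


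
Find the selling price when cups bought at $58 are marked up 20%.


Calculate the markup amount:
20% of $58 = $11.60
Add to cost:
$58 + $11.60 = $69.60

$69.60


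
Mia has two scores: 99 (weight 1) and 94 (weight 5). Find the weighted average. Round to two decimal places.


Weighted sum:
1 x 99 + 5 x 94 = 569
Total weight:
1 + 5 = 6
Weighted average:
569 / 6 = 94.8333... ≈ 94.83

94.83


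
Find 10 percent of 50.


Convert percentage to decimal:
10% = 0.1
Multiply:
50 x 0.1 = 5

5


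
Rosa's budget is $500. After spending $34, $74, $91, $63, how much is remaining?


Add up expenses:
$34 + $74 + $91 + $63 = $262
Subtract from budget:
$500 - $262 = $238

$238


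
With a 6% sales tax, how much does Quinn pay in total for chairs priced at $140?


Calculate the tax:
6% of $140 = $8.40
Add tax to price:
$140 + $8.40 = $148.40

$148.40


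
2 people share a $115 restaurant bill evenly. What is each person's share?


Total bill: $115
Number of people: 2
Each pays: $115 / 2 = $57.50

$57.50


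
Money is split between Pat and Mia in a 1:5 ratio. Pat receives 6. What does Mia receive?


Find the multiplier:
6 / 1 = 6
Apply to Mia's share:
5 x 6 = 30

30


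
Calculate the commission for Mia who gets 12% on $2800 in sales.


Convert rate to decimal:
12% = 0.12
Multiply by sales:
$2800 x 0.12 = $336

$336


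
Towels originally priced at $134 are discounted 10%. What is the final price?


Calculate the discount amount:
10% of $134 = $13.40
Subtract from original:
$134 - $13.40 = $120.60

$120.60


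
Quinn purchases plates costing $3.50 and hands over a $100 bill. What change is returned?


Start with the amount paid:
$100
Subtract the price:
$100 - $3.50 = $96.50

$96.50


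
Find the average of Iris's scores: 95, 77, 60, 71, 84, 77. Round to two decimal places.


Add the scores:
95 + 77 + 60 + 71 + 84 + 77 = 464
Divide by the number of tests:
464 / 6 = 77.3333... ≈ 77.33

77.33


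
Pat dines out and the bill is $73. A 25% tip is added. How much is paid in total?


Calculate the tip:
25% of $73 = $18.25
Add tip to meal cost:
$73 + $18.25 = $91.25

$91.25


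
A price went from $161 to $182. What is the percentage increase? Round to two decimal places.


Find the absolute change:
|182 - 161| = 21
Divide by original and multiply by 100:
21 / 161 x 100 = 13.0434...% ≈ 13.04%

13.04%


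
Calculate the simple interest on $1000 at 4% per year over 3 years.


Use the formula I = P x R x T / 100
P x R x T = 1000 x 4 x 3 = 12000
I = 12000 / 100 = $120

$120


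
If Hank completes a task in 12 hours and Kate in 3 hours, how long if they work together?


Hank's rate: 1/12 of the job per hour
Kate's rate: 1/3 of the job per hour
Combined rate: 1/12 + 1/3 = 5/12 per hour
Time = 1 / (5/12) = 12/5 = 2.4 hours

2.4 hours


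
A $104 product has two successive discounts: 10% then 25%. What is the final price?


First discount:
10% of $104 = $10.40
Price after first discount:
$104 - $10.40 = $93.60
Second discount:
25% of $93.60 = $23.40
Final price:
$93.60 - $23.40 = $70.20

$70.20


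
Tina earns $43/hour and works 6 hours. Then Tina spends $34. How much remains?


Calculate earnings:
6 x $43 = $258
Subtract spending:
$258 - $34 = $224

$224


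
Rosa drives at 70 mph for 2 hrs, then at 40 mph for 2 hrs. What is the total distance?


Leg 1 distance:
70 x 2 = 140 miles
Leg 2 distance:
40 x 2 = 80 miles
Total distance:
140 + 80 = 220 miles

220 miles


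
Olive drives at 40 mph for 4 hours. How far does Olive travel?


Use the formula: distance = speed x time
Speed = 40 mph, Time = 4 hours
40 x 4 = 160 miles

160 miles


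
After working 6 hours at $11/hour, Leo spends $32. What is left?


Calculate earnings:
6 x $11 = $66
Subtract spending:
$66 - $32 = $34

$34


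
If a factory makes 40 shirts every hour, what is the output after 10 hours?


Production rate: 40 shirts per hour
Time: 10 hours
Total: 40 x 10 = 400 shirts

400 shirts


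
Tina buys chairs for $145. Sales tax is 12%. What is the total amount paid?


Calculate the tax:
12% of $145 = $17.40
Add tax to price:
$145 + $17.40 = $162.40

$162.40


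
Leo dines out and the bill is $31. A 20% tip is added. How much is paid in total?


Calculate the tip:
20% of $31 = $6.20
Add tip to meal cost:
$31 + $6.20 = $37.20

$37.20


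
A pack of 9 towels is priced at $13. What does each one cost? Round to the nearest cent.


Total cost: $13
Number of items: 9
Unit price: $13 / 9 = $1.4444... ≈ $1.44

$1.44


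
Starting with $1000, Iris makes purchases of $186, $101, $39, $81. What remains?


Add up expenses:
$186 + $101 + $39 + $81 = $407
Subtract from budget:
$1000 - $407 = $593

$593


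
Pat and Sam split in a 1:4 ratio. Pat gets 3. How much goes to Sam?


Find the multiplier:
3 / 1 = 3
Apply to Sam's share:
4 x 3 = 12

12


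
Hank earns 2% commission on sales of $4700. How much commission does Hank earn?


Convert rate to decimal:
2% = 0.02
Multiply by sales:
$4700 x 0.02 = $94

$94


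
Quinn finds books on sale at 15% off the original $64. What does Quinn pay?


Calculate the discount amount:
15% of $64 = $9.60
Subtract from original:
$64 - $9.60 = $54.40

$54.40


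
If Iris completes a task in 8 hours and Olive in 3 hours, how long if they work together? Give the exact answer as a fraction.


Iris's rate: 1/8 of the job per hour
Olive's rate: 1/3 of the job per hour
Combined rate: 1/8 + 1/3 = 11/24 per hour
Time = 1 / (11/24) = 24/11 hours (≈ 2.18 hours)

24/11 hours


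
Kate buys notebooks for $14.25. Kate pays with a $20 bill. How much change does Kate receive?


Start with the amount paid:
$20
Subtract the price:
$20 - $14.25 = $5.75

$5.75


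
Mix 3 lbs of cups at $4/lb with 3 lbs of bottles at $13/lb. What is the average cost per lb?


Cost of cups:
3 x $4 = $12
Cost of bottles:
3 x $13 = $39
Total cost: $12 + $39 = $51
Total weight: 6 lbs
Average: $51 / 6 = $8.50/lb

$8.50/lb


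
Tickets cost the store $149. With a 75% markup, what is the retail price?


Calculate the markup amount:
75% of $149 = $111.75
Add to cost:
$149 + $111.75 = $260.75

$260.75


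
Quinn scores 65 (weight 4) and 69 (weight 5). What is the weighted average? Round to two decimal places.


Weighted sum:
4 x 65 + 5 x 69 = 605
Total weight:
4 + 5 = 9
Weighted average:
605 / 9 = 67.2222... ≈ 67.22

67.22


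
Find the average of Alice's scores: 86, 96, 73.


Add the scores:
86 + 96 + 73 = 255
Divide by the number of tests:
255 / 3 = 85

85


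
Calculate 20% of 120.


Convert percentage to decimal:
20% = 0.2
Multiply:
120 x 0.2 = 24

24


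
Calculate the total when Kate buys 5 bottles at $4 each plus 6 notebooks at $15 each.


Cost of bottles:
5 x $4 = $20
Cost of notebooks:
6 x $15 = $90
Add both:
$20 + $90 = $110

$110


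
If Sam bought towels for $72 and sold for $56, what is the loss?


Selling price = $56
Cost price = $72
Loss = cost price - selling price:
Loss = $72 - $56 = $16

$16


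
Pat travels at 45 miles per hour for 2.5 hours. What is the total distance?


Use the formula: distance = speed x time
Speed = 45 mph, Time = 2.5 hours
45 x 2.5 = 112.5 miles

112.5 miles


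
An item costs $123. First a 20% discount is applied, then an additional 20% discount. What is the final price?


First discount:
20% of $123 = $24.60
Price after first discount:
$123 - $24.60 = $98.40
Second discount:
20% of $98.40 = $19.68
Final price:
$98.40 - $19.68 = $78.72

$78.72


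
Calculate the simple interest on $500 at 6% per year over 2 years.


Use the formula I = P x R x T / 100
P x R x T = 500 x 6 x 2 = 6000
I = 6000 / 100 = $60

$60


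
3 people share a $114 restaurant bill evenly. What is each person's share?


Total bill: $114
Number of people: 3
Each pays: $114 / 3 = $38

$38


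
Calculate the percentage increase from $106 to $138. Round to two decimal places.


Find the absolute change:
|138 - 106| = 32
Divide by original and multiply by 100:
32 / 106 x 100 = 30.1886...% ≈ 30.19%

30.19%


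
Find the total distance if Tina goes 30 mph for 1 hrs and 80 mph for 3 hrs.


Leg 1 distance:
30 x 1 = 30 miles
Leg 2 distance:
80 x 3 = 240 miles
Total distance:
30 + 240 = 270 miles

270 miles


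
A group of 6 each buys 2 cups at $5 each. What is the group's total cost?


Cost per person:
2 x $5 = $10
Group total:
6 x $10 = $60

$60


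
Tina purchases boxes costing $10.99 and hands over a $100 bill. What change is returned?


Start with the amount paid:
$100
Subtract the price:
$100 - $10.99 = $89.01

$89.01


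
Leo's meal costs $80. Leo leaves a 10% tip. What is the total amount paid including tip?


Calculate the tip:
10% of $80 = $8
Add tip to meal cost:
$80 + $8 = $88

$88


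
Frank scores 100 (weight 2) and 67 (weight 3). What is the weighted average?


Weighted sum:
2 x 100 + 3 x 67 = 401
Total weight:
2 + 3 = 5
Weighted average:
401 / 5 = 80.2

80.2


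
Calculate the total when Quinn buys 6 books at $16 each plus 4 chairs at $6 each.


Cost of books:
6 x $16 = $96
Cost of chairs:
4 x $6 = $24
Add both:
$96 + $24 = $120

$120


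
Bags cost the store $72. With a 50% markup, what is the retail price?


Calculate the markup amount:
50% of $72 = $36
Add to cost:
$72 + $36 = $108

$108


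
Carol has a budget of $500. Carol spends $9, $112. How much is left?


Add up expenses:
$9 + $112 = $121
Subtract from budget:
$500 - $121 = $379

$379


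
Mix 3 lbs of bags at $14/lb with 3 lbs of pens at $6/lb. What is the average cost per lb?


Cost of bags:
3 x $14 = $42
Cost of pens:
3 x $6 = $18
Total cost: $42 + $18 = $60
Total weight: 6 lbs
Average: $60 / 6 = $10/lb

$10/lb


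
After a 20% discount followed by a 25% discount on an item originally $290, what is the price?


First discount:
20% of $290 = $58
Price after first discount:
$290 - $58 = $232
Second discount:
25% of $232 = $58
Final price:
$232 - $58 = $174

$174


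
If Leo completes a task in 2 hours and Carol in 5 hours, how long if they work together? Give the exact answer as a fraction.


Leo's rate: 1/2 of the job per hour
Carol's rate: 1/5 of the job per hour
Combined rate: 1/2 + 1/5 = 7/10 per hour
Time = 1 / (7/10) = 10/7 hours (≈ 1.43 hours)

10/7 hours


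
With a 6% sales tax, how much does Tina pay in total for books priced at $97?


Calculate the tax:
6% of $97 = $5.82
Add tax to price:
$97 + $5.82 = $102.82

$102.82


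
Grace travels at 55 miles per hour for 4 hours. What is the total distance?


Use the formula: distance = speed x time
Speed = 55 mph, Time = 4 hours
55 x 4 = 220 miles

220 miles


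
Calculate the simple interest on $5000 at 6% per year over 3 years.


Use the formula I = P x R x T / 100
P x R x T = 5000 x 6 x 3 = 90000
I = 90000 / 100 = $900

$900


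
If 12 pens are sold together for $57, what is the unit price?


Total cost: $57
Number of items: 12
Unit price: $57 / 12 = $4.75

$4.75


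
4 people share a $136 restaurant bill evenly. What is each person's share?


Total bill: $136
Number of people: 4
Each pays: $136 / 4 = $34

$34


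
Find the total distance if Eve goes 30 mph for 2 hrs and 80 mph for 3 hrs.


Leg 1 distance:
30 x 2 = 60 miles
Leg 2 distance:
80 x 3 = 240 miles
Total distance:
60 + 240 = 300 miles

300 miles


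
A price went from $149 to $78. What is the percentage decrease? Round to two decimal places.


Find the absolute change:
|78 - 149| = 71
Divide by original and multiply by 100:
71 / 149 x 100 = 47.6510...% ≈ 47.65%

47.65%


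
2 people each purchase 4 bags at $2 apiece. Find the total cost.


Cost per person:
4 x $2 = $8
Group total:
2 x $8 = $16

$16


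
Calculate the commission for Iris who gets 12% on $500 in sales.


Convert rate to decimal:
12% = 0.12
Multiply by sales:
$500 x 0.12 = $60

$60


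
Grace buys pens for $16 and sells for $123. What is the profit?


Selling price = $123
Cost price = $16
Profit = selling price - cost price:
Profit = $123 - $16 = $107

$107


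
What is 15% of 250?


Convert percentage to decimal:
15% = 0.15
Multiply:
250 x 0.15 = 37.5

37.5


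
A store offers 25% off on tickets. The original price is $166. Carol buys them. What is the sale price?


Calculate the discount amount:
25% of $166 = $41.50
Subtract from original:
$166 - $41.50 = $124.50

$124.50


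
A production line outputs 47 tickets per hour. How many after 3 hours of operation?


Production rate: 47 tickets per hour
Time: 3 hours
Total: 47 x 3 = 141 tickets

141 tickets


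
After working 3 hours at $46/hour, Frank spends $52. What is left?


Calculate earnings:
3 x $46 = $138
Subtract spending:
$138 - $52 = $86

$86


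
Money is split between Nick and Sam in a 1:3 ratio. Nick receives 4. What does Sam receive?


Find the multiplier:
4 / 1 = 4
Apply to Sam's share:
3 x 4 = 12

12


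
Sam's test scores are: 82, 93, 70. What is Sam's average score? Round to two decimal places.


Add the scores:
82 + 93 + 70 = 245
Divide by the number of tests:
245 / 3 = 81.6666... ≈ 81.67

81.67


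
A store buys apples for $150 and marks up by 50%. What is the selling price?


Calculate the markup amount:
50% of $150 = $75
Add to cost:
$150 + $75 = $225

$225


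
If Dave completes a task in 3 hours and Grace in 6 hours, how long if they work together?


Dave's rate: 1/3 of the job per hour
Grace's rate: 1/6 of the job per hour
Combined rate: 1/3 + 1/6 = 1/2 per hour
Time = 1 / (1/2) = 2 hours

2 hours


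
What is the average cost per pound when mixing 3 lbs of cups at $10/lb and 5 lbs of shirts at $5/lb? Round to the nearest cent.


Cost of cups:
3 x $10 = $30
Cost of shirts:
5 x $5 = $25
Total cost: $30 + $25 = $55
Total weight: 8 lbs
Average: $55 / 8 = $6.875 ≈ $6.88/lb

$6.88/lb


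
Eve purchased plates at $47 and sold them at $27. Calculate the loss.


Selling price = $27
Cost price = $47
Loss = cost price - selling price:
Loss = $47 - $27 = $20

$20


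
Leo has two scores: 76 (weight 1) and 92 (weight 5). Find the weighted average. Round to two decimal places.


Weighted sum:
1 x 76 + 5 x 92 = 536
Total weight:
1 + 5 = 6
Weighted average:
536 / 6 = 89.3333... ≈ 89.33

89.33


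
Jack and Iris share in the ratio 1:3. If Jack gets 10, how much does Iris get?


Find the multiplier:
10 / 1 = 10
Apply to Iris's share:
3 x 10 = 30

30


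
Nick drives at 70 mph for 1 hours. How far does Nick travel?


Use the formula: distance = speed x time
Speed = 70 mph, Time = 1 hours
70 x 1 = 70 miles

70 miles


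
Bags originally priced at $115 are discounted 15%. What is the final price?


Calculate the discount amount:
15% of $115 = $17.25
Subtract from original:
$115 - $17.25 = $97.75

$97.75


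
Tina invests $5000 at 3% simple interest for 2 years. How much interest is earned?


Use the formula I = P x R x T / 100
P x R x T = 5000 x 3 x 2 = 30000
I = 30000 / 100 = $300

$300


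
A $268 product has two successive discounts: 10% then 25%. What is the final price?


First discount:
10% of $268 = $26.80
Price after first discount:
$268 - $26.80 = $241.20
Second discount:
25% of $241.20 = $60.30
Final price:
$241.20 - $60.30 = $180.90

$180.90


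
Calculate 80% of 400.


Convert percentage to decimal:
80% = 0.8
Multiply:
400 x 0.8 = 320

320


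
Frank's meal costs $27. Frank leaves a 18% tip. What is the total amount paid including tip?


Calculate the tip:
18% of $27 = $4.86
Add tip to meal cost:
$27 + $4.86 = $31.86

$31.86


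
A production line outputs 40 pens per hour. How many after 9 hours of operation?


Production rate: 40 pens per hour
Time: 9 hours
Total: 40 x 9 = 360 pens

360 pens


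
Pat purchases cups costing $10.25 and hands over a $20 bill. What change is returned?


Start with the amount paid:
$20
Subtract the price:
$20 - $10.25 = $9.75

$9.75


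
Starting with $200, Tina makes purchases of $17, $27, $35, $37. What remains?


Add up expenses:
$17 + $27 + $35 + $37 = $116
Subtract from budget:
$200 - $116 = $84

$84


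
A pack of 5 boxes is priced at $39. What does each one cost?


Total cost: $39
Number of items: 5
Unit price: $39 / 5 = $7.80

$7.80


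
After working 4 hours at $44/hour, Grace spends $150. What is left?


Calculate earnings:
4 x $44 = $176
Subtract spending:
$176 - $150 = $26

$26


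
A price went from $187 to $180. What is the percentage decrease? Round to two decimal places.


Find the absolute change:
|180 - 187| = 7
Divide by original and multiply by 100:
7 / 187 x 100 = 3.7433...% ≈ 3.74%

3.74%


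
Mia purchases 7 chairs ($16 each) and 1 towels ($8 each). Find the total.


Cost of chairs:
7 x $16 = $112
Cost of towels:
1 x $8 = $8
Add both:
$112 + $8 = $120

$120


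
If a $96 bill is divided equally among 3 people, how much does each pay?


Total bill: $96
Number of people: 3
Each pays: $96 / 3 = $32

$32


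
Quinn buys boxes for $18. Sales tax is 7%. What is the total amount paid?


Calculate the tax:
7% of $18 = $1.26
Add tax to price:
$18 + $1.26 = $19.26

$19.26


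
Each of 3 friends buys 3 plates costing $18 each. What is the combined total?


Cost per person:
3 x $18 = $54
Group total:
3 x $54 = $162

$162


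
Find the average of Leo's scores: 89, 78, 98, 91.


Add the scores:
89 + 78 + 98 + 91 = 356
Divide by the number of tests:
356 / 4 = 89

89


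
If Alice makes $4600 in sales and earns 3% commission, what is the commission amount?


Convert rate to decimal:
3% = 0.03
Multiply by sales:
$4600 x 0.03 = $138

$138


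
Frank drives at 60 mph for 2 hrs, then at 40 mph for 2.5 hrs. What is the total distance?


Leg 1 distance:
60 x 2 = 120 miles
Leg 2 distance:
40 x 2.5 = 100 miles
Total distance:
120 + 100 = 220 miles

220 miles


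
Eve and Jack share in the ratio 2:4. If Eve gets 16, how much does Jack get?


Find the multiplier:
16 / 2 = 8
Apply to Jack's share:
4 x 8 = 32

32


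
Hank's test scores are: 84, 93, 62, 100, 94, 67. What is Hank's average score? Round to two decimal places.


Add the scores:
84 + 93 + 62 + 100 + 94 + 67 = 500
Divide by the number of tests:
500 / 6 = 83.3333... ≈ 83.33

83.33


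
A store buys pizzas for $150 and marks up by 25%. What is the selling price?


Calculate the markup amount:
25% of $150 = $37.50
Add to cost:
$150 + $37.50 = $187.50

$187.50


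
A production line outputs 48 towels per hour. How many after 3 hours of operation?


Production rate: 48 towels per hour
Time: 3 hours
Total: 48 x 3 = 144 towels

144 towels


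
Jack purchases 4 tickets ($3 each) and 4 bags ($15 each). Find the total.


Cost of tickets:
4 x $3 = $12
Cost of bags:
4 x $15 = $60
Add both:
$12 + $60 = $72

$72


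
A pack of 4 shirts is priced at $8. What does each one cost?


Total cost: $8
Number of items: 4
Unit price: $8 / 4 = $2

$2


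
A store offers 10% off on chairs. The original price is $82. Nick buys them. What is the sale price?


Calculate the discount amount:
10% of $82 = $8.20
Subtract from original:
$82 - $8.20 = $73.80

$73.80


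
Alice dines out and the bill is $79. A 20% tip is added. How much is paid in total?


Calculate the tip:
20% of $79 = $15.80
Add tip to meal cost:
$79 + $15.80 = $94.80

$94.80


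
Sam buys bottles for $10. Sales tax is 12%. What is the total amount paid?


Calculate the tax:
12% of $10 = $1.20
Add tax to price:
$10 + $1.20 = $11.20

$11.20


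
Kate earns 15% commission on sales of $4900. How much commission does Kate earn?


Convert rate to decimal:
15% = 0.15
Multiply by sales:
$4900 x 0.15 = $735

$735


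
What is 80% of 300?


Convert percentage to decimal:
80% = 0.8
Multiply:
300 x 0.8 = 240

240


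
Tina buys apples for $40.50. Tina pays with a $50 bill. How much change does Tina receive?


Start with the amount paid:
$50
Subtract the price:
$50 - $40.50 = $9.50

$9.50


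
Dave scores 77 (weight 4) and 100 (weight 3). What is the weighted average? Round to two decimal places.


Weighted sum:
4 x 77 + 3 x 100 = 608
Total weight:
4 + 3 = 7
Weighted average:
608 / 7 = 86.8571... ≈ 86.86

86.86


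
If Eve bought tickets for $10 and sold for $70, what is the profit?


Selling price = $70
Cost price = $10
Profit = selling price - cost price:
Profit = $70 - $10 = $60

$60


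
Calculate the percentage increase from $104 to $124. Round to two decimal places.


Find the absolute change:
|124 - 104| = 20
Divide by original and multiply by 100:
20 / 104 x 100 = 19.2307...% ≈ 19.23%

19.23%


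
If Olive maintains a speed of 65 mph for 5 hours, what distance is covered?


Use the formula: distance = speed x time
Speed = 65 mph, Time = 5 hours
65 x 5 = 325 miles

325 miles


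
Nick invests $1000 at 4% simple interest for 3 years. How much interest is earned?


Use the formula I = P x R x T / 100
P x R x T = 1000 x 4 x 3 = 12000
I = 12000 / 100 = $120

$120


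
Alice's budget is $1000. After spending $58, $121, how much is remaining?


Add up expenses:
$58 + $121 = $179
Subtract from budget:
$1000 - $179 = $821

$821


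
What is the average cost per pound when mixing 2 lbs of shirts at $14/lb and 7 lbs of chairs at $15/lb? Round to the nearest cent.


Cost of shirts:
2 x $14 = $28
Cost of chairs:
7 x $15 = $105
Total cost: $28 + $105 = $133
Total weight: 9 lbs
Average: $133 / 9 = $14.7777... ≈ $14.78/lb

$14.78/lb


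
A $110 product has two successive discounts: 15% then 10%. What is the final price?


First discount:
15% of $110 = $16.50
Price after first discount:
$110 - $16.50 = $93.50
Second discount:
10% of $93.50 = $9.35
Final price:
$93.50 - $9.35 = $84.15

$84.15


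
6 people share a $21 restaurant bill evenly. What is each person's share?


Total bill: $21
Number of people: 6
Each pays: $21 / 6 = $3.50

$3.50


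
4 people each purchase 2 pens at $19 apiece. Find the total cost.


Cost per person:
2 x $19 = $38
Group total:
4 x $38 = $152

$152


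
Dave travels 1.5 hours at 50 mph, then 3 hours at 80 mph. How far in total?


Leg 1 distance:
50 x 1.5 = 75 miles
Leg 2 distance:
80 x 3 = 240 miles
Total distance:
75 + 240 = 315 miles

315 miles


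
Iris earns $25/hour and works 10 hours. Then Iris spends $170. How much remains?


Calculate earnings:
10 x $25 = $250
Subtract spending:
$250 - $170 = $80

$80


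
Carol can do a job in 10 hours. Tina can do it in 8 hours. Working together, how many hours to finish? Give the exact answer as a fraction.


Carol's rate: 1/10 of the job per hour
Tina's rate: 1/8 of the job per hour
Combined rate: 1/10 + 1/8 = 9/40 per hour
Time = 1 / (9/40) = 40/9 hours (≈ 4.44 hours)

40/9 hours


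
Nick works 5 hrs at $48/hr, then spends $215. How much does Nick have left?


Calculate earnings:
5 x $48 = $240
Subtract spending:
$240 - $215 = $25

$25


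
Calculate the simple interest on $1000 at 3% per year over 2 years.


Use the formula I = P x R x T / 100
P x R x T = 1000 x 3 x 2 = 6000
I = 6000 / 100 = $60

$60


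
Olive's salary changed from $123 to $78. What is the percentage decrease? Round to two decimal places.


Find the absolute change:
|78 - 123| = 45
Divide by original and multiply by 100:
45 / 123 x 100 = 36.5853...% ≈ 36.59%

36.59%


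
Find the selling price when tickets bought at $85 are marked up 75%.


Calculate the markup amount:
75% of $85 = $63.75
Add to cost:
$85 + $63.75 = $148.75

$148.75


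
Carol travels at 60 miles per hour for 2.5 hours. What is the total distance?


Use the formula: distance = speed x time
Speed = 60 mph, Time = 2.5 hours
60 x 2.5 = 150 miles

150 miles


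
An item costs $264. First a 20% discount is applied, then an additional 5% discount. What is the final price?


First discount:
20% of $264 = $52.80
Price after first discount:
$264 - $52.80 = $211.20
Second discount:
5% of $211.20 = $10.56
Final price:
$211.20 - $10.56 = $200.64

$200.64


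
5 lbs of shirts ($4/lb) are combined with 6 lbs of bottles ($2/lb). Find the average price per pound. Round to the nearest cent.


Cost of shirts:
5 x $4 = $20
Cost of bottles:
6 x $2 = $12
Total cost: $20 + $12 = $32
Total weight: 11 lbs
Average: $32 / 11 = $2.9090... ≈ $2.91/lb

$2.91/lb


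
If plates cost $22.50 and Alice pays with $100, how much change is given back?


Start with the amount paid:
$100
Subtract the price:
$100 - $22.50 = $77.50

$77.50


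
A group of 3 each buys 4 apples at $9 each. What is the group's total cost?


Cost per person:
4 x $9 = $36
Group total:
3 x $36 = $108

$108


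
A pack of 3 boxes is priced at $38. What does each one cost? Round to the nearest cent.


Total cost: $38
Number of items: 3
Unit price: $38 / 3 = $12.6666... ≈ $12.67

$12.67


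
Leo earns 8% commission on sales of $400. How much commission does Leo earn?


Convert rate to decimal:
8% = 0.08
Multiply by sales:
$400 x 0.08 = $32

$32


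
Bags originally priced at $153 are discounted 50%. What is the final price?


Calculate the discount amount:
50% of $153 = $76.50
Subtract from original:
$153 - $76.50 = $76.50

$76.50


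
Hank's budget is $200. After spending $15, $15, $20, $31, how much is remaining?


Add up expenses:
$15 + $15 + $20 + $31 = $81
Subtract from budget:
$200 - $81 = $119

$119


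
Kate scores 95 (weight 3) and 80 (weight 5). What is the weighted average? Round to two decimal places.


Weighted sum:
3 x 95 + 5 x 80 = 685
Total weight:
3 + 5 = 8
Weighted average:
685 / 8 = 85.625 ≈ 85.63

85.63


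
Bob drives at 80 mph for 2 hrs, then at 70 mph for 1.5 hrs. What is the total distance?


Leg 1 distance:
80 x 2 = 160 miles
Leg 2 distance:
70 x 1.5 = 105 miles
Total distance:
160 + 105 = 265 miles

265 miles


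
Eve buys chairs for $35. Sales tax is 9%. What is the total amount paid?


Calculate the tax:
9% of $35 = $3.15
Add tax to price:
$35 + $3.15 = $38.15

$38.15


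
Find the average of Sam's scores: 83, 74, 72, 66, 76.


Add the scores:
83 + 74 + 72 + 66 + 76 = 371
Divide by the number of tests:
371 / 5 = 74.2

74.2


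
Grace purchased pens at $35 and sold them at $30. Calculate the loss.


Selling price = $30
Cost price = $35
Loss = cost price - selling price:
Loss = $35 - $30 = $5

$5


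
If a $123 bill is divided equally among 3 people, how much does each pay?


Total bill: $123
Number of people: 3
Each pays: $123 / 3 = $41

$41


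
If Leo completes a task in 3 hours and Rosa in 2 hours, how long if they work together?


Leo's rate: 1/3 of the job per hour
Rosa's rate: 1/2 of the job per hour
Combined rate: 1/3 + 1/2 = 5/6 per hour
Time = 1 / (5/6) = 6/5 = 1.2 hours

1.2 hours


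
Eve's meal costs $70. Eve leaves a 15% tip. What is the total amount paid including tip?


Calculate the tip:
15% of $70 = $10.50
Add tip to meal cost:
$70 + $10.50 = $80.50

$80.50


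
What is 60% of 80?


Convert percentage to decimal:
60% = 0.6
Multiply:
80 x 0.6 = 48

48


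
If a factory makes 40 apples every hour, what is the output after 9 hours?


Production rate: 40 apples per hour
Time: 9 hours
Total: 40 x 9 = 360 apples

360 apples


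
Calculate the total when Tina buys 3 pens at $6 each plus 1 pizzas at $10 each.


Cost of pens:
3 x $6 = $18
Cost of pizzas:
1 x $10 = $10
Add both:
$18 + $10 = $28

$28


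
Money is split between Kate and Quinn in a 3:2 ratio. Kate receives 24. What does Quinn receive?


Find the multiplier:
24 / 3 = 8
Apply to Quinn's share:
2 x 8 = 16

16


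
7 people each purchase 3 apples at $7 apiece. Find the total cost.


Cost per person:
3 x $7 = $21
Group total:
7 x $21 = $147

$147


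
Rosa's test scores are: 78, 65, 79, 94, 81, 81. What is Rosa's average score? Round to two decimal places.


Add the scores:
78 + 65 + 79 + 94 + 81 + 81 = 478
Divide by the number of tests:
478 / 6 = 79.6666... ≈ 79.67

79.67


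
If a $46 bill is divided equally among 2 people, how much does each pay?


Total bill: $46
Number of people: 2
Each pays: $46 / 2 = $23

$23


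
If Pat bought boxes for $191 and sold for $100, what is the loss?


Selling price = $100
Cost price = $191
Loss = cost price - selling price:
Loss = $191 - $100 = $91

$91
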